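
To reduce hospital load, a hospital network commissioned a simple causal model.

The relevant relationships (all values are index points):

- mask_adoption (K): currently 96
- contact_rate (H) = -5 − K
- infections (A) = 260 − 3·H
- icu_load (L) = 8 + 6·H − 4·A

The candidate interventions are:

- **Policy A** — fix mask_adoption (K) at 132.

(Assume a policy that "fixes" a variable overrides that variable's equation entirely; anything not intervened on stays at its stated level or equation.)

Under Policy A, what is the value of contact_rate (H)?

-137

Policy A (K := 132):
  K = 132
  H = -5 − 132 = -137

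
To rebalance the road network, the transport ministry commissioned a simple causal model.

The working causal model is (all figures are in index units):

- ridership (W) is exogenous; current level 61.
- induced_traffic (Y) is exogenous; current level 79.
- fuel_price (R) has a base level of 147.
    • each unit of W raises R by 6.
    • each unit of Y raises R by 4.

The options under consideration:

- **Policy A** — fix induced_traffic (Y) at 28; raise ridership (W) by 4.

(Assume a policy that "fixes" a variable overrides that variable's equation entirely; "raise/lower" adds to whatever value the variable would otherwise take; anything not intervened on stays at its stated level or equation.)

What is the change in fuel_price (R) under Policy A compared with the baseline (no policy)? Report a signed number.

Baseline:
  W = 61
  Y = 79
  R = 147 + 6·61 + 4·79 = 829
Policy A (Y := 28, W + 4):
  W = 61 + 4 = 65
  Y = 28
  R = 147 + 6·65 + 4·28 = 649
Change in R: 649 − 829 = -180

-180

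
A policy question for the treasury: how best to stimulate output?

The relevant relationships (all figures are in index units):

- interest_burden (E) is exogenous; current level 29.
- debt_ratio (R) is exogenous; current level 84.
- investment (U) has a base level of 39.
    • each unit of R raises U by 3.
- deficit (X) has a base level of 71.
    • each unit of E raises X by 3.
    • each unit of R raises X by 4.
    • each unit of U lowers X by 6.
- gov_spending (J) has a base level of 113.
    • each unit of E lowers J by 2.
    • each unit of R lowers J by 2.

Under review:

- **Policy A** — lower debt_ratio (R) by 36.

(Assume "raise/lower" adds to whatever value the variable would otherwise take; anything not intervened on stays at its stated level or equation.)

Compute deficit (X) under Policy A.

Policy A (R − 36):
  E = 29
  R = 84 − 36 = 48
  U = 39 + 3·48 = 183
  X = 71 + 3·29 + 4·48 − 6·183 = -748

-748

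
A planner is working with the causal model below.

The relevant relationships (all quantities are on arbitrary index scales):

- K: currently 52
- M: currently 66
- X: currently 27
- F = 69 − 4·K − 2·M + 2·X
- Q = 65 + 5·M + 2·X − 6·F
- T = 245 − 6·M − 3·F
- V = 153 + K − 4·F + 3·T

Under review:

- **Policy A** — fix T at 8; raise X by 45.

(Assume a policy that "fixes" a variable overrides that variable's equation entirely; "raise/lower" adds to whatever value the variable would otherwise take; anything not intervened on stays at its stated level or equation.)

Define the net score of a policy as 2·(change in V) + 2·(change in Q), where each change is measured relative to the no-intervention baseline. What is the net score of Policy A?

-4572

Baseline:
  K = 52
  M = 66
  X = 27
  F = 69 − 4·52 − 2·66 + 2·27 = -217
  Q = 65 + 5·66 + 2·27 − 6·(-217) = 1751
  T = 245 − 6·66 − 3·(-217) = 500
  V = 153 + 52 − 4·(-217) + 3·500 = 2573
Policy A (T := 8, X + 45):
  K = 52
  M = 66
  X = 27 + 45 = 72
  F = 69 − 4·52 − 2·66 + 2·72 = -127
  Q = 65 + 5·66 + 2·72 − 6·(-127) = 1301
  T = 8
  V = 153 + 52 − 4·(-127) + 3·8 = 737
ΔV = 737 − 2573 = -1836; ΔQ = 1301 − 1751 = -450
Score = 2·(-1836) + 2·(-450) = -4572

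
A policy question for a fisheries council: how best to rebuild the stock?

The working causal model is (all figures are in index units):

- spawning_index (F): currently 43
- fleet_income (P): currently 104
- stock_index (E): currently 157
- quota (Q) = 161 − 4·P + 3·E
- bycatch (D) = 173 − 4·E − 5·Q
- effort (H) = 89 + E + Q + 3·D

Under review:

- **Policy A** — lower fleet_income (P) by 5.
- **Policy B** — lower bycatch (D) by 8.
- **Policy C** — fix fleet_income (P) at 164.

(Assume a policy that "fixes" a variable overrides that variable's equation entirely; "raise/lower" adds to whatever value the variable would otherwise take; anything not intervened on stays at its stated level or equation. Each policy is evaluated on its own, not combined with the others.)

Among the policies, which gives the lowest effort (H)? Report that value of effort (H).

-4423

Policy A (P − 5):
  P = 104 − 5 = 99
  E = 157
  Q = 161 − 4·99 + 3·157 = 236
  D = 173 − 4·157 − 5·236 = -1635
  H = 89 + 157 + 236 + 3·(-1635) = -4423
Policy B (D − 8):
  P = 104
  E = 157
  Q = 161 − 4·104 + 3·157 = 216
  D = 173 − 4·157 − 5·216 (−8 from intervention) = -1543
  H = 89 + 157 + 216 + 3·(-1543) = -4167
Policy C (P := 164):
  P = 164
  E = 157
  Q = 161 − 4·164 + 3·157 = -24
  D = 173 − 4·157 − 5·(-24) = -335
  H = 89 + 157 + (-24) + 3·(-335) = -783
Comparing — Policy A: H=-4423, Policy B: H=-4167, Policy C: H=-783. Lowest is -4423 (Policy A).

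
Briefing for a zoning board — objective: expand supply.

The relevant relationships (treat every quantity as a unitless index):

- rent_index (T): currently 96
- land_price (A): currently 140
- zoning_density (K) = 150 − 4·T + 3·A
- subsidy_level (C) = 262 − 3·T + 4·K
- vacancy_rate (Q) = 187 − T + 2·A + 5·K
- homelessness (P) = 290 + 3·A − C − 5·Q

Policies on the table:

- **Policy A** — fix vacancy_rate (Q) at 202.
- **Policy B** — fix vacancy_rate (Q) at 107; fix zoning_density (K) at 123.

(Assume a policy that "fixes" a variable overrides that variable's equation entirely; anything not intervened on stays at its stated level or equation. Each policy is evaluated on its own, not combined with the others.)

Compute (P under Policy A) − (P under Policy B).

Policy A (Q := 202):
  T = 96
  A = 140
  K = 150 − 4·96 + 3·140 = 186
  C = 262 − 3·96 + 4·186 = 718
  Q = 202
  P = 290 + 3·140 − 718 − 5·202 = -1018
Policy B (Q := 107, K := 123):
  T = 96
  A = 140
  K = 123
  C = 262 − 3·96 + 4·123 = 466
  Q = 107
  P = 290 + 3·140 − 466 − 5·107 = -291
P: -1018 − (-291) = -727

-727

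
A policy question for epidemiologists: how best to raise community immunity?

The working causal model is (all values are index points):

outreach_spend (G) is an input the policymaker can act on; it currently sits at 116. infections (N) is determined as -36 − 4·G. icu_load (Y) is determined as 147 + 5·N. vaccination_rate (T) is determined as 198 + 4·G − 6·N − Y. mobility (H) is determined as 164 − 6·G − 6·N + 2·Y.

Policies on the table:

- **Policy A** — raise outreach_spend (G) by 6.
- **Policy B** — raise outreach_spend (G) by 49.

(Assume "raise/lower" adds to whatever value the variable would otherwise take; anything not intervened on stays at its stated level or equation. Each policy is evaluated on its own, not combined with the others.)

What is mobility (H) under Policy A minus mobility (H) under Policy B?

946

Policy A (G + 6):
  G = 116 + 6 = 122
  N = -36 − 4·122 = -524
  Y = 147 + 5·(-524) = -2473
  H = 164 − 6·122 − 6·(-524) + 2·(-2473) = -2370
Policy B (G + 49):
  G = 116 + 49 = 165
  N = -36 − 4·165 = -696
  Y = 147 + 5·(-696) = -3333
  H = 164 − 6·165 − 6·(-696) + 2·(-3333) = -3316
H: -2370 − (-3316) = 946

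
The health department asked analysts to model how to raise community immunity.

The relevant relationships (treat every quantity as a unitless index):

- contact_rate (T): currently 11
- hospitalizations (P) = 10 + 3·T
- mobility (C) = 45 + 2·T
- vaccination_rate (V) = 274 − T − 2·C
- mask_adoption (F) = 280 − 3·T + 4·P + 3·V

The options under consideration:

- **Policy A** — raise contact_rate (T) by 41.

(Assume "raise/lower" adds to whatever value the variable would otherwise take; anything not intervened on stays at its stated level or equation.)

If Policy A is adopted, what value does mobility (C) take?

149

Policy A (T + 41):
  T = 11 + 41 = 52
  C = 45 + 2·52 = 149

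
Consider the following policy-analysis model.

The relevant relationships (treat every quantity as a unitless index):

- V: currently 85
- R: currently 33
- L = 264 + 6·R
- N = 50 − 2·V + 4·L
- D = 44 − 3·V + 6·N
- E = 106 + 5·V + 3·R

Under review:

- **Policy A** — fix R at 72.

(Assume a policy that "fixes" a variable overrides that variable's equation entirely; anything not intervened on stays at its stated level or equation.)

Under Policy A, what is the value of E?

Policy A (R := 72):
  V = 85
  R = 72
  E = 106 + 5·85 + 3·72 = 747

747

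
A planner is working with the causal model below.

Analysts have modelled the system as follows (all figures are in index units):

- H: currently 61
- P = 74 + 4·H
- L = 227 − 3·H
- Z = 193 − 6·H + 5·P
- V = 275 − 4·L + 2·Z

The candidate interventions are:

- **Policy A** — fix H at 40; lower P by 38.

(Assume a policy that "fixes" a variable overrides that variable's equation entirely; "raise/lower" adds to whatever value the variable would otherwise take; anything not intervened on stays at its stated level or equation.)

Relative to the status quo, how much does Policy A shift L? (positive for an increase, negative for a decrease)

Baseline:
  H = 61
  L = 227 − 3·61 = 44
Policy A (H := 40, P − 38):
  H = 40
  L = 227 − 3·40 = 107
Change in L: 107 − 44 = 63

63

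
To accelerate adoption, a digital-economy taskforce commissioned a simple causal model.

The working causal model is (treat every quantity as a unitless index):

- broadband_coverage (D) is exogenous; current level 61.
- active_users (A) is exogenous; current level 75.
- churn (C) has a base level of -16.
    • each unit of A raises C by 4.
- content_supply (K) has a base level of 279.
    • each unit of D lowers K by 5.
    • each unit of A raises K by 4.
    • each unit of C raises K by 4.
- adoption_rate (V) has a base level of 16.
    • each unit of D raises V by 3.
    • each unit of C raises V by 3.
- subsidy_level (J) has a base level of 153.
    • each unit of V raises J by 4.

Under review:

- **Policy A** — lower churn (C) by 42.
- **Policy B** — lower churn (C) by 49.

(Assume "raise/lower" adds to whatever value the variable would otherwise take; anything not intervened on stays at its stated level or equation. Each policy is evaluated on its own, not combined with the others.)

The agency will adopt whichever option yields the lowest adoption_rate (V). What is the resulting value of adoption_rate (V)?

Policy A (C − 42):
  D = 61
  A = 75
  C = -16 + 4·75 (−42 from intervention) = 242
  V = 16 + 3·61 + 3·242 = 925
Policy B (C − 49):
  D = 61
  A = 75
  C = -16 + 4·75 (−49 from intervention) = 235
  V = 16 + 3·61 + 3·235 = 904
Comparing — Policy A: V=925, Policy B: V=904. Lowest is 904 (Policy B).

904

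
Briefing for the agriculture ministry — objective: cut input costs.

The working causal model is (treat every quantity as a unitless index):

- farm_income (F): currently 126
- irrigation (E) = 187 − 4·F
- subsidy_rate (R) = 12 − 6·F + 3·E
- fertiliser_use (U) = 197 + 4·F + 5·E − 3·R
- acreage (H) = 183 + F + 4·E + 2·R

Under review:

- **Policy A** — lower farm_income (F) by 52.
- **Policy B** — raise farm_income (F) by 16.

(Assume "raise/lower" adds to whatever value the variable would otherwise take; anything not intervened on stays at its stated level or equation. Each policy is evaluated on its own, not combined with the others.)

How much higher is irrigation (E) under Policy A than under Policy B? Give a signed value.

272

Policy A (F − 52):
  F = 126 − 52 = 74
  E = 187 − 4·74 = -109
Policy B (F + 16):
  F = 126 + 16 = 142
  E = 187 − 4·142 = -381
E: -109 − (-381) = 272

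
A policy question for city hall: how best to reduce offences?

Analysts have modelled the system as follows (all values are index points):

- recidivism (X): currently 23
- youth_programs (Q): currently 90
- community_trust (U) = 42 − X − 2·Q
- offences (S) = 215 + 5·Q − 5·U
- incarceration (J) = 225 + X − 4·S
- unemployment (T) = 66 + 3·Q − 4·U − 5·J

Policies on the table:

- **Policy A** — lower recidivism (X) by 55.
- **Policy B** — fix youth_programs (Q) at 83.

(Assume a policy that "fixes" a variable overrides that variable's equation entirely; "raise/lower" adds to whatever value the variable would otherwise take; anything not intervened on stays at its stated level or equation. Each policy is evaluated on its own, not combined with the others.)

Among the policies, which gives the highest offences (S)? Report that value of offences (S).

Policy A (X − 55):
  X = 23 − 55 = -32
  Q = 90
  U = 42 − (-32) − 2·90 = -106
  S = 215 + 5·90 − 5·(-106) = 1195
Policy B (Q := 83):
  X = 23
  Q = 83
  U = 42 − 23 − 2·83 = -147
  S = 215 + 5·83 − 5·(-147) = 1365
Comparing — Policy A: S=1195, Policy B: S=1365. Highest is 1365 (Policy B).

1365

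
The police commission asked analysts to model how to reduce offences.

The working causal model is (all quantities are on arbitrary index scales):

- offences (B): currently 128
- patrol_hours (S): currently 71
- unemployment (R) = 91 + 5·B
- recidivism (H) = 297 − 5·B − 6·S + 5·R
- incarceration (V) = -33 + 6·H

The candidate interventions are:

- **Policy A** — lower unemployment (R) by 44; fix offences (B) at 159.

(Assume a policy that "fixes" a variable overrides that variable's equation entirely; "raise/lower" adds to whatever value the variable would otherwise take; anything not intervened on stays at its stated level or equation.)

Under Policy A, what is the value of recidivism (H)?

3286

Policy A (R − 44, B := 159):
  B = 159
  S = 71
  R = 91 + 5·159 (−44 from intervention) = 842
  H = 297 − 5·159 − 6·71 + 5·842 = 3286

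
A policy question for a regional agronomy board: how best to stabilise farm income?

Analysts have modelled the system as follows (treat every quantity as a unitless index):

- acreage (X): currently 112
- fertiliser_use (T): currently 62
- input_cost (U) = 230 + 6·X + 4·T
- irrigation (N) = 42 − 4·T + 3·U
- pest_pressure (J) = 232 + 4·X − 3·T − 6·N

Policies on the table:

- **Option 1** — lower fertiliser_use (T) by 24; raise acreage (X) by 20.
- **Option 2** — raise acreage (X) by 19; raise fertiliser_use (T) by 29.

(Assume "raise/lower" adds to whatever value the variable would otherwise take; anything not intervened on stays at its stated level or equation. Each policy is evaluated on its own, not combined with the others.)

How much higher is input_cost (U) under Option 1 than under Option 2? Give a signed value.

-206

Option 1 (T − 24, X + 20):
  X = 112 + 20 = 132
  T = 62 − 24 = 38
  U = 230 + 6·132 + 4·38 = 1174
Option 2 (X + 19, T + 29):
  X = 112 + 19 = 131
  T = 62 + 29 = 91
  U = 230 + 6·131 + 4·91 = 1380
U: 1174 − 1380 = -206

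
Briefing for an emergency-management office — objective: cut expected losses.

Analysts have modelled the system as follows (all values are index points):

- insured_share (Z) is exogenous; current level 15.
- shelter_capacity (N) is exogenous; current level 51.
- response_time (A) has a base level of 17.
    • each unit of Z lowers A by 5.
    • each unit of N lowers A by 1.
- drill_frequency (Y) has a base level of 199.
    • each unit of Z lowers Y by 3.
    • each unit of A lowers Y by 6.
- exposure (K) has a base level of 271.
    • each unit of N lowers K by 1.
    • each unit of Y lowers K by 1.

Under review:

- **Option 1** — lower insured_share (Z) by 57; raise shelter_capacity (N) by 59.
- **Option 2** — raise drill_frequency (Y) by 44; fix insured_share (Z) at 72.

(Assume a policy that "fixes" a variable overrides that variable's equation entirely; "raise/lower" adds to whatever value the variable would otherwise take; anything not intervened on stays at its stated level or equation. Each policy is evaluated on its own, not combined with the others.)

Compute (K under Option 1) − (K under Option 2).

Option 1 (Z − 57, N + 59):
  Z = 15 − 57 = -42
  N = 51 + 59 = 110
  A = 17 − 5·(-42) − 110 = 117
  Y = 199 − 3·(-42) − 6·117 = -377
  K = 271 − 110 − (-377) = 538
Option 2 (Y + 44, Z := 72):
  Z = 72
  N = 51
  A = 17 − 5·72 − 51 = -394
  Y = 199 − 3·72 − 6·(-394) (+44 from intervention) = 2391
  K = 271 − 51 − 2391 = -2171
K: 538 − (-2171) = 2709

2709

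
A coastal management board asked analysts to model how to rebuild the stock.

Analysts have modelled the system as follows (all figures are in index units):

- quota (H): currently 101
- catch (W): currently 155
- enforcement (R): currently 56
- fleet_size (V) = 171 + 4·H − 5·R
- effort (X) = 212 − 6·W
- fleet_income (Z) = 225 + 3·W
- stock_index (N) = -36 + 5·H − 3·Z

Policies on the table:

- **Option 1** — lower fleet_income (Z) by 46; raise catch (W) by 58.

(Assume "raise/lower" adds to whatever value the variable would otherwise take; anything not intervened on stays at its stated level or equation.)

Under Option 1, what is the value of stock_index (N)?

Option 1 (Z − 46, W + 58):
  H = 101
  W = 155 + 58 = 213
  Z = 225 + 3·213 (−46 from intervention) = 818
  N = -36 + 5·101 − 3·818 = -1985

-1985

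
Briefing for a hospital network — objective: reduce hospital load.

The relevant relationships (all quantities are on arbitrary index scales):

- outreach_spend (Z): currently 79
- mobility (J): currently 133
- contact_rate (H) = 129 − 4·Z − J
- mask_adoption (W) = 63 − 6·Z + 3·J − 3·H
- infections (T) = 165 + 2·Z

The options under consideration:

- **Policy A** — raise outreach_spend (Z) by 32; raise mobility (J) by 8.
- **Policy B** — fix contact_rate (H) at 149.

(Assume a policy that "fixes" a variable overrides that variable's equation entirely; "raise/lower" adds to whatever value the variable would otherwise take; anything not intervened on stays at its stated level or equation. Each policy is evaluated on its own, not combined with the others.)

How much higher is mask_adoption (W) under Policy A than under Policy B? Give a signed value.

Policy A (Z + 32, J + 8):
  Z = 79 + 32 = 111
  J = 133 + 8 = 141
  H = 129 − 4·111 − 141 = -456
  W = 63 − 6·111 + 3·141 − 3·(-456) = 1188
Policy B (H := 149):
  Z = 79
  J = 133
  H = 149
  W = 63 − 6·79 + 3·133 − 3·149 = -459
W: 1188 − (-459) = 1647

1647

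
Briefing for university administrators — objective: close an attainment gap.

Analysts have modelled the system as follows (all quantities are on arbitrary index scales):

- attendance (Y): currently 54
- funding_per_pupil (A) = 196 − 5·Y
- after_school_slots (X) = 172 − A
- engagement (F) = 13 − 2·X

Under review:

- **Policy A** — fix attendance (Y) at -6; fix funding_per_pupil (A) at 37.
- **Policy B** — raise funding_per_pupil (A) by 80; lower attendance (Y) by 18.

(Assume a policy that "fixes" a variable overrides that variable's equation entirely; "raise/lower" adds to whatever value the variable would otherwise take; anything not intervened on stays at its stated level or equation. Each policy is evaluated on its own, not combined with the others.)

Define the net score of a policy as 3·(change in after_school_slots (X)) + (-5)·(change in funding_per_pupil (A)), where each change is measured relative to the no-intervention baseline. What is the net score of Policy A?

-888

Baseline:
  Y = 54
  A = 196 − 5·54 = -74
  X = 172 − (-74) = 246
Policy A (Y := -6, A := 37):
  Y = -6
  A = 37
  X = 172 − 37 = 135
ΔX = 135 − 246 = -111; ΔA = 37 − (-74) = 111
Score = 3·(-111) + (-5)·111 = -888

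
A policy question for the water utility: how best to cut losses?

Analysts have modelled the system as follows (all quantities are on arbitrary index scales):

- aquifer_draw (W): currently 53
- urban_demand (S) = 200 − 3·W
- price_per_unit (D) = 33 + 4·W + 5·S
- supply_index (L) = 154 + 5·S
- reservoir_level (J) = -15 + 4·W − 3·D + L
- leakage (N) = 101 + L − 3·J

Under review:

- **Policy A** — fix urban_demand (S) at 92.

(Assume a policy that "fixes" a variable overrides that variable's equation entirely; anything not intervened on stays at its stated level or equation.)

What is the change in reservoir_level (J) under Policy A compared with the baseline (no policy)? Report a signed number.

Baseline:
  W = 53
  S = 200 − 3·53 = 41
  D = 33 + 4·53 + 5·41 = 450
  L = 154 + 5·41 = 359
  J = -15 + 4·53 − 3·450 + 359 = -794
Policy A (S := 92):
  W = 53
  S = 92
  D = 33 + 4·53 + 5·92 = 705
  L = 154 + 5·92 = 614
  J = -15 + 4·53 − 3·705 + 614 = -1304
Change in J: -1304 − (-794) = -510

-510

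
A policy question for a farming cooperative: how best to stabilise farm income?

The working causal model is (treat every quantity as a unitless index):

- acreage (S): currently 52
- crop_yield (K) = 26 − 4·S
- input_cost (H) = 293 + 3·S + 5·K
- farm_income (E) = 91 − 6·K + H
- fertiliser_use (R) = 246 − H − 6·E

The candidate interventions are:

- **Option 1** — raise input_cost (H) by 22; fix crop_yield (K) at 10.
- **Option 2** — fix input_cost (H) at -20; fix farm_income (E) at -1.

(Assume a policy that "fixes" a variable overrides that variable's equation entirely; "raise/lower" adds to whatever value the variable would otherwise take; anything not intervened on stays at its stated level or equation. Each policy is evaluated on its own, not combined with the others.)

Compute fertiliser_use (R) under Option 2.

272

Option 2 (H := -20, E := -1):
  S = 52
  K = 26 − 4·52 = -182
  H = -20
  E = -1
  R = 246 − (-20) − 6·(-1) = 272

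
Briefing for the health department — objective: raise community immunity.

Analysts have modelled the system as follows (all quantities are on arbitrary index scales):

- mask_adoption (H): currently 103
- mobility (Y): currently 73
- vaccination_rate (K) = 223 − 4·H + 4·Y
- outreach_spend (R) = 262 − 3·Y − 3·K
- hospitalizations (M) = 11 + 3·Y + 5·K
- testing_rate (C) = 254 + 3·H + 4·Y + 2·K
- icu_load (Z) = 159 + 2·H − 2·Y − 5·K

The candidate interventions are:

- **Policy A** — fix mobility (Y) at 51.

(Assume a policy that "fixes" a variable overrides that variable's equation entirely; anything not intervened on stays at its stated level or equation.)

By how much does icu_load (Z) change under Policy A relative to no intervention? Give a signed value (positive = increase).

484

Baseline:
  H = 103
  Y = 73
  K = 223 − 4·103 + 4·73 = 103
  Z = 159 + 2·103 − 2·73 − 5·103 = -296
Policy A (Y := 51):
  H = 103
  Y = 51
  K = 223 − 4·103 + 4·51 = 15
  Z = 159 + 2·103 − 2·51 − 5·15 = 188
Change in Z: 188 − (-296) = 484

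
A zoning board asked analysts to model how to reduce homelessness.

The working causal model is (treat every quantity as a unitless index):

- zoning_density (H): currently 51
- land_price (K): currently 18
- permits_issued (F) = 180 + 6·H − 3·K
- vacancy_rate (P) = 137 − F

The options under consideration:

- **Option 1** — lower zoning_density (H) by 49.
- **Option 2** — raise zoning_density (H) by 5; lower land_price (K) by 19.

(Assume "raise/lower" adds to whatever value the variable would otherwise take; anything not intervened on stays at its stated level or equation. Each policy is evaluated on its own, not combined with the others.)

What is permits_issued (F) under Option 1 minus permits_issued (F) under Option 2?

Option 1 (H − 49):
  H = 51 − 49 = 2
  K = 18
  F = 180 + 6·2 − 3·18 = 138
Option 2 (H + 5, K − 19):
  H = 51 + 5 = 56
  K = 18 − 19 = -1
  F = 180 + 6·56 − 3·(-1) = 519
F: 138 − 519 = -381

-381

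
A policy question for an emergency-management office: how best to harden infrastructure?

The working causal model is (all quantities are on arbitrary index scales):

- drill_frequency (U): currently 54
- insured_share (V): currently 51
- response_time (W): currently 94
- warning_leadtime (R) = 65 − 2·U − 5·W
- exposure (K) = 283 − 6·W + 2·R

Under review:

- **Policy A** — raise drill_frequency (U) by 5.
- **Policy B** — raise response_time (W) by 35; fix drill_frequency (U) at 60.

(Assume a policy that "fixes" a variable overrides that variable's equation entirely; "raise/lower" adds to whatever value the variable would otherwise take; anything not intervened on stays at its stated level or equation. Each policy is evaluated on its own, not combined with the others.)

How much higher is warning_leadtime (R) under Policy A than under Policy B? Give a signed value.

177

Policy A (U + 5):
  U = 54 + 5 = 59
  W = 94
  R = 65 − 2·59 − 5·94 = -523
Policy B (W + 35, U := 60):
  U = 60
  W = 94 + 35 = 129
  R = 65 − 2·60 − 5·129 = -700
R: -523 − (-700) = 177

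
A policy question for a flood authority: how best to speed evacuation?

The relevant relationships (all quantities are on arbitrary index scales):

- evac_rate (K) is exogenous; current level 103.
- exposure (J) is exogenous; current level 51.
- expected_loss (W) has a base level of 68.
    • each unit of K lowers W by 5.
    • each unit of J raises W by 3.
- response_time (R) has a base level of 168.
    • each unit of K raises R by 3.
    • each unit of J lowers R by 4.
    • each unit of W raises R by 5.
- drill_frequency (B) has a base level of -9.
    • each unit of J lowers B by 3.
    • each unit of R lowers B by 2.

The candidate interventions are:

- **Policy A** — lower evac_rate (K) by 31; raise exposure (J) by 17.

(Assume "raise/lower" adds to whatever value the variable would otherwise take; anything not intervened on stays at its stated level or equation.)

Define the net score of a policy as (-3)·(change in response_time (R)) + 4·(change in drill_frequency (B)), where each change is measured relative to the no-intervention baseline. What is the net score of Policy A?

-9763

Baseline:
  K = 103
  J = 51
  W = 68 − 5·103 + 3·51 = -294
  R = 168 + 3·103 − 4·51 + 5·(-294) = -1197
  B = -9 − 3·51 − 2·(-1197) = 2232
Policy A (K − 31, J + 17):
  K = 103 − 31 = 72
  J = 51 + 17 = 68
  W = 68 − 5·72 + 3·68 = -88
  R = 168 + 3·72 − 4·68 + 5·(-88) = -328
  B = -9 − 3·68 − 2·(-328) = 443
ΔR = -328 − (-1197) = 869; ΔB = 443 − 2232 = -1789
Score = (-3)·869 + 4·(-1789) = -9763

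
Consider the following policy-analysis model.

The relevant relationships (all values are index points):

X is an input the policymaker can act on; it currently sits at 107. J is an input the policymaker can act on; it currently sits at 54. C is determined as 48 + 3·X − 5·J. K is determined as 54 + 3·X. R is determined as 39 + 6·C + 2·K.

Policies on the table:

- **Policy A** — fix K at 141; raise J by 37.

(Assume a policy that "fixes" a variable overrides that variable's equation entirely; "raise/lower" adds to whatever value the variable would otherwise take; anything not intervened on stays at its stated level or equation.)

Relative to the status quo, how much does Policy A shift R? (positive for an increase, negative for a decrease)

Baseline:
  X = 107
  J = 54
  C = 48 + 3·107 − 5·54 = 99
  K = 54 + 3·107 = 375
  R = 39 + 6·99 + 2·375 = 1383
Policy A (K := 141, J + 37):
  X = 107
  J = 54 + 37 = 91
  C = 48 + 3·107 − 5·91 = -86
  K = 141
  R = 39 + 6·(-86) + 2·141 = -195
Change in R: -195 − 1383 = -1578

-1578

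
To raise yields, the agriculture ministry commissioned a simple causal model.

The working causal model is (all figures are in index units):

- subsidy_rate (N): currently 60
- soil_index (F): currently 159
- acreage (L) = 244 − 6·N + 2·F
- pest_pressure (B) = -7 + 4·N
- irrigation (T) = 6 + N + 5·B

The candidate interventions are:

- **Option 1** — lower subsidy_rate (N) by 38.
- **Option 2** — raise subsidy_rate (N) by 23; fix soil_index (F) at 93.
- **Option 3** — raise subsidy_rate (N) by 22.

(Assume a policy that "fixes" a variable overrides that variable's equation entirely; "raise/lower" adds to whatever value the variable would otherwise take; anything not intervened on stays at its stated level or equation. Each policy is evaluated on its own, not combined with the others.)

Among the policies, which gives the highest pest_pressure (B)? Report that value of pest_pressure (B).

Option 1 (N − 38):
  N = 60 − 38 = 22
  B = -7 + 4·22 = 81
Option 2 (N + 23, F := 93):
  N = 60 + 23 = 83
  B = -7 + 4·83 = 325
Option 3 (N + 22):
  N = 60 + 22 = 82
  B = -7 + 4·82 = 321
Comparing — Option 1: B=81, Option 2: B=325, Option 3: B=321. Highest is 325 (Option 2).

325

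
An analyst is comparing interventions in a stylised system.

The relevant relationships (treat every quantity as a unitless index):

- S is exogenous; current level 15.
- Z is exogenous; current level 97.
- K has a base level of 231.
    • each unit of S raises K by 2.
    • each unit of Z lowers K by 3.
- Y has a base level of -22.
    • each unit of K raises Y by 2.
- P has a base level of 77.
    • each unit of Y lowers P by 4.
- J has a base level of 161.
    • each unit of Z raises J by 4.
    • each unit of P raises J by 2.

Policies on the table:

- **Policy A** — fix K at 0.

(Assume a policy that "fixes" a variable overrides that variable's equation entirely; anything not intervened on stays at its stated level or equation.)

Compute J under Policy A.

879

Policy A (K := 0):
  S = 15
  Z = 97
  K = 0
  Y = -22 + 2·0 = -22
  P = 77 − 4·(-22) = 165
  J = 161 + 4·97 + 2·165 = 879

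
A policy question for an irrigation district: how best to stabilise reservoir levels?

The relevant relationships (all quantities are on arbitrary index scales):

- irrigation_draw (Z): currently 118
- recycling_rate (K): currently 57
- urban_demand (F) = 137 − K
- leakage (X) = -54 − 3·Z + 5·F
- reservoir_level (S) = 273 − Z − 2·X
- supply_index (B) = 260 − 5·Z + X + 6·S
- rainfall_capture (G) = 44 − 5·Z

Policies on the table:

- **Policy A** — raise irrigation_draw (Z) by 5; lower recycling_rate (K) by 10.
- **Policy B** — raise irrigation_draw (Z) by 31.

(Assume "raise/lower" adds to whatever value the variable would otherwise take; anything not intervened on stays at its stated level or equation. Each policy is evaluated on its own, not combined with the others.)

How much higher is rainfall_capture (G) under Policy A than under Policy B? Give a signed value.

Policy A (Z + 5, K − 10):
  Z = 118 + 5 = 123
  G = 44 − 5·123 = -571
Policy B (Z + 31):
  Z = 118 + 31 = 149
  G = 44 − 5·149 = -701
G: -571 − (-701) = 130

130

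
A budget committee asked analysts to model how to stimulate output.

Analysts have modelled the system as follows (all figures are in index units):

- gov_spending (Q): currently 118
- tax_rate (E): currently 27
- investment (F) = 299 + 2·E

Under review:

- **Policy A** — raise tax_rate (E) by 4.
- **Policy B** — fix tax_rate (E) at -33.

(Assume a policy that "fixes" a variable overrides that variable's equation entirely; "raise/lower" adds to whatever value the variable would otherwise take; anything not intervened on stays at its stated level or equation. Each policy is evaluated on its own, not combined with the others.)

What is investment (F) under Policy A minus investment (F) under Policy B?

128

Policy A (E + 4):
  E = 27 + 4 = 31
  F = 299 + 2·31 = 361
Policy B (E := -33):
  E = -33
  F = 299 + 2·(-33) = 233
F: 361 − 233 = 128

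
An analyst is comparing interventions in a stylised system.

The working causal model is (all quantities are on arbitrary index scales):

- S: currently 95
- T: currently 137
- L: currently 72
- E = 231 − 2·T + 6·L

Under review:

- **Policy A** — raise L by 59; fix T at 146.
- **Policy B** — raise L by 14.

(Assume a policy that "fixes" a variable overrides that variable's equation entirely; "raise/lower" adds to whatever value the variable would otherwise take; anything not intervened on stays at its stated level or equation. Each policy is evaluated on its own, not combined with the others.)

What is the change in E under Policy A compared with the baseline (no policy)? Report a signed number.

Baseline:
  T = 137
  L = 72
  E = 231 − 2·137 + 6·72 = 389
Policy A (L + 59, T := 146):
  T = 146
  L = 72 + 59 = 131
  E = 231 − 2·146 + 6·131 = 725
Change in E: 725 − 389 = 336

336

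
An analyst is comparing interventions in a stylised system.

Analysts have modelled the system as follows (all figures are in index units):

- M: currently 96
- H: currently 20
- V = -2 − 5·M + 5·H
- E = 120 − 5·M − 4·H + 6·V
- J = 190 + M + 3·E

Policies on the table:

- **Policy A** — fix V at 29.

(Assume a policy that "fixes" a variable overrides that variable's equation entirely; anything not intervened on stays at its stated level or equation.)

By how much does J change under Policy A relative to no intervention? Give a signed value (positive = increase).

Baseline:
  M = 96
  H = 20
  V = -2 − 5·96 + 5·20 = -382
  E = 120 − 5·96 − 4·20 + 6·(-382) = -2732
  J = 190 + 96 + 3·(-2732) = -7910
Policy A (V := 29):
  M = 96
  H = 20
  V = 29
  E = 120 − 5·96 − 4·20 + 6·29 = -266
  J = 190 + 96 + 3·(-266) = -512
Change in J: -512 − (-7910) = 7398

7398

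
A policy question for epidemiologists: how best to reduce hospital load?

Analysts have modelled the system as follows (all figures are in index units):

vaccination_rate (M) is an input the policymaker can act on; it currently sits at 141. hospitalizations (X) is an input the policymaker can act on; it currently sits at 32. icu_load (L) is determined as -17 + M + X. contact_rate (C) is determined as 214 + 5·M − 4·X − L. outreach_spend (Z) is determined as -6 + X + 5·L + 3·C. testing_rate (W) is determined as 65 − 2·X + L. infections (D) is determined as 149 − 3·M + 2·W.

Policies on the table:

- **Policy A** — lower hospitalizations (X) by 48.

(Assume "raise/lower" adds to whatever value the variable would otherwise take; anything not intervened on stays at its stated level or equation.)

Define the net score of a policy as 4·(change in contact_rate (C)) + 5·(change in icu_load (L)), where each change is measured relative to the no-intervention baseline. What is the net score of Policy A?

Baseline:
  M = 141
  X = 32
  L = -17 + 141 + 32 = 156
  C = 214 + 5·141 − 4·32 − 156 = 635
Policy A (X − 48):
  M = 141
  X = 32 − 48 = -16
  L = -17 + 141 + (-16) = 108
  C = 214 + 5·141 − 4·(-16) − 108 = 875
ΔC = 875 − 635 = 240; ΔL = 108 − 156 = -48
Score = 4·240 + 5·(-48) = 720

720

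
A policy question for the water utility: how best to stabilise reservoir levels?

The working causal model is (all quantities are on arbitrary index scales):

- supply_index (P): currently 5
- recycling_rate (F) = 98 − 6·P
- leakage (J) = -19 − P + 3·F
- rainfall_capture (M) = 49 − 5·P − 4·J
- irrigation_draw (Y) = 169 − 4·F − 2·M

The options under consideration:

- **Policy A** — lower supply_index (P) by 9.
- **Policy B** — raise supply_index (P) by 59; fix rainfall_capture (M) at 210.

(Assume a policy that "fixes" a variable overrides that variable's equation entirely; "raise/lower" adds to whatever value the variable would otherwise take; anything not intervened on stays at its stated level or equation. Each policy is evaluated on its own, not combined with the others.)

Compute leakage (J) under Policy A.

Policy A (P − 9):
  P = 5 − 9 = -4
  F = 98 − 6·(-4) = 122
  J = -19 − (-4) + 3·122 = 351

351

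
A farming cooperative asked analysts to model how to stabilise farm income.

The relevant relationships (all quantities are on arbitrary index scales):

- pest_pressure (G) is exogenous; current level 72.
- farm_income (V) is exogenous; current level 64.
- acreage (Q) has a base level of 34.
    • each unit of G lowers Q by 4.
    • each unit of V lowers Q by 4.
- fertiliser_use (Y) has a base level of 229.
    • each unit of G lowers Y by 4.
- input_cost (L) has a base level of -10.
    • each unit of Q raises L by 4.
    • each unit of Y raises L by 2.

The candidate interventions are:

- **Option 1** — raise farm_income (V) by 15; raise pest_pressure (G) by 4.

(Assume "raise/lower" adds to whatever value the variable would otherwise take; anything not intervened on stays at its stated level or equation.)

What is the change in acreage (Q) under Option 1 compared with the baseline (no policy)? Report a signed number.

-76

Baseline:
  G = 72
  V = 64
  Q = 34 − 4·72 − 4·64 = -510
Option 1 (V + 15, G + 4):
  G = 72 + 4 = 76
  V = 64 + 15 = 79
  Q = 34 − 4·76 − 4·79 = -586
Change in Q: -586 − (-510) = -76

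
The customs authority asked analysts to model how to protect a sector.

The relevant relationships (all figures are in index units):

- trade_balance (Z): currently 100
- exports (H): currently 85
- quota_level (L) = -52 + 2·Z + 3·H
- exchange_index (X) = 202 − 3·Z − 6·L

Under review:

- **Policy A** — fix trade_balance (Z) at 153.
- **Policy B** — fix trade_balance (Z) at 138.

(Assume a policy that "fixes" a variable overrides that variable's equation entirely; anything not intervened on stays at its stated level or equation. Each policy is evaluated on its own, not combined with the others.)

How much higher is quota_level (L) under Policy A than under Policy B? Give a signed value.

30

Policy A (Z := 153):
  Z = 153
  H = 85
  L = -52 + 2·153 + 3·85 = 509
Policy B (Z := 138):
  Z = 138
  H = 85
  L = -52 + 2·138 + 3·85 = 479
L: 509 − 479 = 30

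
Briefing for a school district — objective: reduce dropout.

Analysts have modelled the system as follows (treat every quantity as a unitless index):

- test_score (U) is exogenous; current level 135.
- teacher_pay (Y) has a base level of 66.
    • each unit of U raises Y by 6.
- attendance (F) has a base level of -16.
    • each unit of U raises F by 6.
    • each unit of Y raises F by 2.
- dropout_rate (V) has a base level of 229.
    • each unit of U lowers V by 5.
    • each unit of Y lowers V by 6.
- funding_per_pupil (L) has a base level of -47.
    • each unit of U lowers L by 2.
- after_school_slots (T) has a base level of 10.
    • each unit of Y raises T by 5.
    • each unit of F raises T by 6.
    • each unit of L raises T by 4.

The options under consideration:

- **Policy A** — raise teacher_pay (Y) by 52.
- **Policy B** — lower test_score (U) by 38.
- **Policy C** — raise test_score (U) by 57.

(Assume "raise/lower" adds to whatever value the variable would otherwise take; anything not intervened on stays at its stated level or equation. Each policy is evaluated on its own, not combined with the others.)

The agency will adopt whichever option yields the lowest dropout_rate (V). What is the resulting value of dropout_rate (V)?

-8039

Policy A (Y + 52):
  U = 135
  Y = 66 + 6·135 (+52 from intervention) = 928
  V = 229 − 5·135 − 6·928 = -6014
Policy B (U − 38):
  U = 135 − 38 = 97
  Y = 66 + 6·97 = 648
  V = 229 − 5·97 − 6·648 = -4144
Policy C (U + 57):
  U = 135 + 57 = 192
  Y = 66 + 6·192 = 1218
  V = 229 − 5·192 − 6·1218 = -8039
Comparing — Policy A: V=-6014, Policy B: V=-4144, Policy C: V=-8039. Lowest is -8039 (Policy C).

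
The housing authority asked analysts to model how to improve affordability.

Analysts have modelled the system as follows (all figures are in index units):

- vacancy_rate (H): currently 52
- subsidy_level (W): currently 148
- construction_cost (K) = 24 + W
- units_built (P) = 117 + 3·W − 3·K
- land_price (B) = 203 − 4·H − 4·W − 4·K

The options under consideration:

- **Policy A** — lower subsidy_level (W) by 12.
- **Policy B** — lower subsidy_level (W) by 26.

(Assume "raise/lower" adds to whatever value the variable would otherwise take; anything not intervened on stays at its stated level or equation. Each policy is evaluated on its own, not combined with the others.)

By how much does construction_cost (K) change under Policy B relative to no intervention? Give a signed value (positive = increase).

Baseline:
  W = 148
  K = 24 + 148 = 172
Policy B (W − 26):
  W = 148 − 26 = 122
  K = 24 + 122 = 146
Change in K: 146 − 172 = -26

-26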